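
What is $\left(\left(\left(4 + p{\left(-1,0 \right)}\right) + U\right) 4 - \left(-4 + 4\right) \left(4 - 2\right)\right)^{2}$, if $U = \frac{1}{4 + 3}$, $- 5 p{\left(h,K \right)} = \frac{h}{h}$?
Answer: $\frac{304704}{1225} \approx 248.74$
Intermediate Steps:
$p{\left(h,K \right)} = - \frac{1}{5}$ ($p{\left(h,K \right)} = - \frac{h \frac{1}{h}}{5} = \left(- \frac{1}{5}\right) 1 = - \frac{1}{5}$)
$U = \frac{1}{7} \approx 0.14286$
$\left(\left(\left(4 + p{\left(-1,0 \right)}\right) + U\right) 4 - \left(-4 + 4\right) \left(4 - 2\right)\right)^{2} = \left(\left(\left(4 - \frac{1}{5}\right) + \frac{1}{7}\right) 4 - \left(-4 + 4\right) \left(4 - 2\right)\right)^{2} = \left(\left(\frac{19}{5} + \frac{1}{7}\right) 4 - 0 \cdot 2\right)^{2} = \left(\frac{138}{35} \cdot 4 - 0\right)^{2} = \left(\frac{552}{35} + 0\right)^{2} = \left(\frac{552}{35}\right)^{2} = \frac{304704}{1225}$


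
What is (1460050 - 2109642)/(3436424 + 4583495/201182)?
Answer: -130686217744/691351236663 ≈ -0.18903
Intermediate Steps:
(1460050 - 2109642)/(3436424 + 4583495/201182) = -649592/(3436424 + 4583495*(1/201182)) = -649592/(3436424 + 4583495/201182) = -649592/691351236663/201182 = -649592*201182/691351236663 = -130686217744/691351236663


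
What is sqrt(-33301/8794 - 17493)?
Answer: I*sqrt(1353104137942)/8794 ≈ 132.28*I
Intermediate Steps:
sqrt(-33301/8794 - 17493) = sqrt(-153866743/8794) = I*sqrt(1353104137942)/8794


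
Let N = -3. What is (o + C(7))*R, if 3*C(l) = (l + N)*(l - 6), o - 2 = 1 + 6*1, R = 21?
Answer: 217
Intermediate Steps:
o = 9 (o = 2 + (1 + 6*1) = 2 + (1 + 6) = 2 + 7 = 9)
C(l) = (-6 + l)*(-3 + l)/3 (C(l) = ((l - 3)*(l - 6))/3 = ((-3 + l)*(-6 + l))/3 = ((-6 + l)*(-3 + l))/3 = (-6 + l)*(-3 + l)/3)
(o + C(7))*R = (9 + (6 - 3*7 + (1/3)*7**2))*21 = (9 + (6 - 21 + (1/3)*49))*21 = (9 + (6 - 21 + 49/3))*21 = (9 + 4/3)*21 = (31/3)*21 = 217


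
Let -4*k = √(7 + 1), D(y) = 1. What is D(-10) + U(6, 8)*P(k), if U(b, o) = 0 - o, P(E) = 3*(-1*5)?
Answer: 121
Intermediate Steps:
k = -√2/2 (k = -√(7 + 1)/4 = -√2/2 ≈ -0.70711)
P(E) = -15 (P(E) = 3*(-5) = -15)
U(b, o) = -o
D(-10) + U(6, 8)*P(k) = 1 - 1*8*(-15) = 1 - 8*(-15) = 1 + 120 = 121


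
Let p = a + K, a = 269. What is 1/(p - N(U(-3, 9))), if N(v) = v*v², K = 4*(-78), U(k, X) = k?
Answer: -1/16 ≈ -0.062500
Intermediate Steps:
K = -312
p = -43 (p = 269 - 312 = -43)
N(v) = v³
1/(p - N(U(-3, 9))) = 1/(-43 - 1*(-3)³) = 1/(-43 - 1*(-27)) = 1/(-43 + 27) = 1/(-16) = -1/16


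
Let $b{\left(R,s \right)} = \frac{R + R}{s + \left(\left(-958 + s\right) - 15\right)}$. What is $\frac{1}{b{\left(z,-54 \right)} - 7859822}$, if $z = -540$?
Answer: $- \frac{1081}{8496466502} \approx -1.2723 \cdot 10^{-7}$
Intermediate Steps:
$b{\left(R,s \right)} = \frac{2 R}{-973 + 2 s}$ ($b{\left(R,s \right)} = \frac{2 R}{s + \left(-973 + s\right)} = \frac{2 R}{-973 + 2 s}$)
$\frac{1}{b{\left(z,-54 \right)} - 7859822} = \frac{1}{2 \left(-540\right) \frac{1}{-973 + 2 \left(-54\right)} - 7859822} = \frac{1}{2 \left(-540\right) \frac{1}{-973 - 108} - 7859822} = \frac{1}{2 \left(-540\right) \frac{1}{-1081} - 7859822} = \frac{1}{2 \left(-540\right) \left(- \frac{1}{1081}\right) - 7859822} = \frac{1}{\frac{1080}{1081} - 7859822} = \frac{1}{- \frac{8496466502}{1081}} = - \frac{1081}{8496466502}$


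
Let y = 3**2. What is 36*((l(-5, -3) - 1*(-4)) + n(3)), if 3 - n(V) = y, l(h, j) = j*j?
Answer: 252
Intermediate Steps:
l(h, j) = j**2
y = 9
n(V) = -6 (n(V) = 3 - 1*9 = 3 - 9 = -6)
36*((l(-5, -3) - 1*(-4)) + n(3)) = 36*(((-3)**2 - 1*(-4)) - 6) = 36*((9 + 4) - 6) = 36*(13 - 6) = 36*7 = 252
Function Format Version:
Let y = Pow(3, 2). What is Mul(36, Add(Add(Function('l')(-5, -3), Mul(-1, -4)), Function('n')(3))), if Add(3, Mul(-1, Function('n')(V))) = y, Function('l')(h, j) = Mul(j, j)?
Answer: 252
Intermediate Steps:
Function('l')(h, j) = Pow(j, 2)
y = 9
Function('n')(V) = -6 (Function('n')(V) = Add(3, Mul(-1, 9)) = Add(3, -9) = -6)
Mul(36, Add(Add(Function('l')(-5, -3), Mul(-1, -4)), Function('n')(3))) = Mul(36, Add(Add(Pow(-3, 2), Mul(-1, -4)), -6)) = Mul(36, Add(Add(9, 4), -6)) = Mul(36, Add(13, -6)) = Mul(36, 7) = 252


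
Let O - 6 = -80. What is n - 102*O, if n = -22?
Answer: 7526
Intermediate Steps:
O = -74 (O = 6 - 80 = -74)
n - 102*O = -22 - 102*(-74) = -22 + 7548 = 7526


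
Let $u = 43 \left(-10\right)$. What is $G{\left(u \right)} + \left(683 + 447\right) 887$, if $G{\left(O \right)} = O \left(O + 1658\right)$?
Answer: $474270$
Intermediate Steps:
$u = -430$
$G{\left(O \right)} = O \left(1658 + O\right)$
$G{\left(u \right)} + \left(683 + 447\right) 887 = - 430 \left(1658 - 430\right) + \left(683 + 447\right) 887 = \left(-430\right) 1228 + 1130 \cdot 887 = -528040 + 1002310 = 474270$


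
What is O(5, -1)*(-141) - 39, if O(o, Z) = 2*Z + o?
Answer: -462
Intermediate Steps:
O(o, Z) = o + 2*Z
O(5, -1)*(-141) - 39 = (5 + 2*(-1))*(-141) - 39 = (5 - 2)*(-141) - 39 = 3*(-141) - 39 = -423 - 39 = -462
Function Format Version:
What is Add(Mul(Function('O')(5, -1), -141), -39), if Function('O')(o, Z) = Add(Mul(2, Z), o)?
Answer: -462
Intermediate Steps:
Function('O')(o, Z) = Add(o, Mul(2, Z))
Add(Mul(Function('O')(5, -1), -141), -39) = Add(Mul(Add(5, Mul(2, -1)), -141), -39) = Add(Mul(Add(5, -2), -141), -39) = Add(Mul(3, -141), -39) = Add(-423, -39) = -462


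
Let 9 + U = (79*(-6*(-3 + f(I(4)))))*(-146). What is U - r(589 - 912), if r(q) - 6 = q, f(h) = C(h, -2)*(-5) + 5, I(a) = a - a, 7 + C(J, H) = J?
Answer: 2560856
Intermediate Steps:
C(J, H) = -7 + J
I(a) = 0
f(h) = 40 - 5*h (f(h) = (-7 + h)*(-5) + 5 = (35 - 5*h) + 5 = 40 - 5*h)
r(q) = 6 + q
U = 2560539 (U = -9 + (79*(-6*(-3 + (40 - 5*0))))*(-146) = -9 + (79*(-6*(-3 + (40 + 0))))*(-146) = -9 + (79*(-6*(-3 + 40)))*(-146) = -9 + (79*(-6*37))*(-146) = -9 + (79*(-222))*(-146) = -9 - 17538*(-146) = -9 + 2560548 = 2560539)
U - r(589 - 912) = 2560539 - (6 + (589 - 912)) = 2560539 - (6 - 323) = 2560539 - 1*(-317) = 2560539 + 317 = 2560856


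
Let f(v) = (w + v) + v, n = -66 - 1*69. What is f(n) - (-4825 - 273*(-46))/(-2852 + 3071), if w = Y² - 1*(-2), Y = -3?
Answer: -64454/219 ≈ -294.31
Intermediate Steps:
w = 11 (w = (-3)² - 1*(-2) = 9 + 2 = 11)
n = -135 (n = -66 - 69 = -135)
f(v) = 11 + 2*v (f(v) = (11 + v) + v = 11 + 2*v)
f(n) - (-4825 - 273*(-46))/(-2852 + 3071) = (11 + 2*(-135)) - (-4825 - 273*(-46))/(-2852 + 3071) = (11 - 270) - (-4825 + 12558)/219 = -259 - 7733/219 = -64454/219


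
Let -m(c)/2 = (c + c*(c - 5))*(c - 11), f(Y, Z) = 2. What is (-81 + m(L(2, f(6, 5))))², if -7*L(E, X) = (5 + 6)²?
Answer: 50576291113401/117649 ≈ 4.2989e+8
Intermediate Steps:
L(E, X) = -121/7 (L(E, X) = -(5 + 6)²/7 = -⅐*11² = -⅐*121 = -121/7)
m(c) = -2*(-11 + c)*(c + c*(-5 + c)) (m(c) = -2*(c + c*(c - 5))*(c - 11) = -2*(c + c*(-5 + c))*(-11 + c) = -2*(-11 + c)*(c + c*(-5 + c)))
(-81 + m(L(2, f(6, 5))))² = (-81 + 2*(-121/7)*(-44 - (-121/7)² + 15*(-121/7)))² = (-81 + 2*(-121/7)*(-44 - 1*14641/49 - 1815/7))² = (-81 + 2*(-121/7)*(-44 - 14641/49 - 1815/7))² = (-81 + 2*(-121/7)*(-29502/49))² = (-81 + 7139484/343)² = (7111701/343)² = 50576291113401/117649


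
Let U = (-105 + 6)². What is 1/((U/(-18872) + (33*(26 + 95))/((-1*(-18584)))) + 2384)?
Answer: 10959914/26125097917 ≈ 0.00041952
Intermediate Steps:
U = 9801 (U = (-99)² = 9801)
1/((U/(-18872) + (33*(26 + 95))/((-1*(-18584)))) + 2384) = 1/((9801/(-18872) + (33*(26 + 95))/((-1*(-18584)))) + 2384) = 1/((9801*(-1/18872) + (33*121)/18584) + 2384) = 1/((-9801/18872 + 3993*(1/18584)) + 2384) = 1/((-9801/18872 + 3993/18584) + 2384) = 1/(-3337059/10959914 + 2384) = 1/(26125097917/10959914) = 10959914/26125097917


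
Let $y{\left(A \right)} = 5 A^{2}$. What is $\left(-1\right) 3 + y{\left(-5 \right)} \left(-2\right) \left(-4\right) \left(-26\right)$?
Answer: $-26003$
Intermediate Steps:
$\left(-1\right) 3 + y{\left(-5 \right)} \left(-2\right) \left(-4\right) \left(-26\right) = \left(-1\right) 3 + 5 \left(-5\right)^{2} \left(-2\right) \left(-4\right) \left(-26\right) = -3 + 5 \cdot 25 \left(-2\right) \left(-4\right) \left(-26\right) = -3 + 125 \left(-2\right) \left(-4\right) \left(-26\right) = -3 + \left(-250\right) \left(-4\right) \left(-26\right) = -3 + 1000 \left(-26\right) = -3 - 26000 = -26003$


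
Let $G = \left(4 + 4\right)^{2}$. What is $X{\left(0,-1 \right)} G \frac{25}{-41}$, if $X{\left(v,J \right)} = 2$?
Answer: $- \frac{3200}{41} \approx -78.049$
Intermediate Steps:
$G = 64$ ($G = 8^{2} = 64$)
$X{\left(0,-1 \right)} G \frac{25}{-41} = 2 \cdot 64 \frac{25}{-41} = 128 \cdot 25 \left(- \frac{1}{41}\right) = 128 \left(- \frac{25}{41}\right) = - \frac{3200}{41}$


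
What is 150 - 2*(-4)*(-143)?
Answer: -994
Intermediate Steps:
150 - 2*(-4)*(-143) = 150 + 8*(-143) = 150 - 1144 = -994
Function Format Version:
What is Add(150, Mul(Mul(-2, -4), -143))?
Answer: -994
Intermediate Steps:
Add(150, Mul(Mul(-2, -4), -143)) = Add(150, Mul(8, -143)) = Add(150, -1144) = -994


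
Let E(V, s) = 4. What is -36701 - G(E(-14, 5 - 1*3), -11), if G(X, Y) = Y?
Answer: -36690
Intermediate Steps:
-36701 - G(E(-14, 5 - 1*3), -11) = -36701 - 1*(-11) = -36701 + 11 = -36690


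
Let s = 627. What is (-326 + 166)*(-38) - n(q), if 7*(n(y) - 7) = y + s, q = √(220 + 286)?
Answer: 41884/7 - √506/7 ≈ 5980.2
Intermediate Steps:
q = √506 ≈ 22.494
n(y) = 676/7 + y/7 (n(y) = 7 + (y + 627)/7 = 7 + (627 + y)/7 = 7 + (627/7 + y/7) = 676/7 + y/7)
(-326 + 166)*(-38) - n(q) = (-326 + 166)*(-38) - (676/7 + √506/7) = -160*(-38) + (-676/7 - √506/7) = 6080 + (-676/7 - √506/7) = 41884/7 - √506/7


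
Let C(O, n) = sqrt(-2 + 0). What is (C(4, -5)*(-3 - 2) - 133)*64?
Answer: -8512 - 320*I*sqrt(2) ≈ -8512.0 - 452.55*I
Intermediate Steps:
C(O, n) = I*sqrt(2) (C(O, n) = sqrt(-2) = I*sqrt(2))
(C(4, -5)*(-3 - 2) - 133)*64 = ((I*sqrt(2))*(-3 - 2) - 133)*64 = ((I*sqrt(2))*(-5) - 133)*64 = (-5*I*sqrt(2) - 133)*64 = (-133 - 5*I*sqrt(2))*64 = -8512 - 320*I*sqrt(2)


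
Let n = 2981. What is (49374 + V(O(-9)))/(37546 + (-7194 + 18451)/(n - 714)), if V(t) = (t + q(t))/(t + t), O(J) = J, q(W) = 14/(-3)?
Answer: 6044359279/4596914106 ≈ 1.3149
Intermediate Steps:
q(W) = -14/3 (q(W) = 14*(-1/3) = -14/3)
V(t) = (-14/3 + t)/(2*t) (V(t) = (t - 14/3)/(t + t) = (-14/3 + t)/((2*t)) = (-14/3 + t)*(1/(2*t)) = (-14/3 + t)/(2*t))
(49374 + V(O(-9)))/(37546 + (-7194 + 18451)/(n - 714)) = (49374 + (1/6)*(-14 + 3*(-9))/(-9))/(37546 + (-7194 + 18451)/(2981 - 714)) = (49374 + (1/6)*(-1/9)*(-14 - 27))/(37546 + 11257/2267) = (49374 + (1/6)*(-1/9)*(-41))/(37546 + 11257*(1/2267)) = (49374 + 41/54)/(37546 + 11257/2267) = 2666237/(54*(85128039/2267)) = (2666237/54)*(2267/85128039) = 6044359279/4596914106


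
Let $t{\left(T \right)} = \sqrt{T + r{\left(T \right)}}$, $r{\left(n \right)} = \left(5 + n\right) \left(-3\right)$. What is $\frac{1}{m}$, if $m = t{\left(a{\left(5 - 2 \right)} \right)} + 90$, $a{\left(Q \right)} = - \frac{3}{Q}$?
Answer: $\frac{90}{8113} - \frac{i \sqrt{13}}{8113} \approx 0.011093 - 0.00044442 i$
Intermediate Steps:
$r{\left(n \right)} = -15 - 3 n$
$t{\left(T \right)} = \sqrt{-15 - 2 T}$ ($t{\left(T \right)} = \sqrt{T - \left(15 + 3 T\right)} = \sqrt{-15 - 2 T}$)
$m = 90 + i \sqrt{13}$ ($m = \sqrt{-15 - 2 \left(- \frac{3}{5 - 2}\right)} + 90 = \sqrt{-15 - 2 \left(- \frac{3}{3}\right)} + 90 = \sqrt{-15 - 2 \left(\left(-3\right) \frac{1}{3}\right)} + 90 = \sqrt{-15 - -2} + 90 = \sqrt{-15 + 2} + 90 = \sqrt{-13} + 90 = i \sqrt{13} + 90 = 90 + i \sqrt{13} \approx 90.0 + 3.6056 i$)
$\frac{1}{m} = \frac{1}{90 + i \sqrt{13}}$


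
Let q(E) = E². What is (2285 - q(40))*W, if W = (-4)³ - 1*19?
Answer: -56855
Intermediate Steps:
W = -83 (W = -64 - 19 = -83)
(2285 - q(40))*W = (2285 - 1*40²)*(-83) = (2285 - 1*1600)*(-83) = (2285 - 1600)*(-83) = 685*(-83) = -56855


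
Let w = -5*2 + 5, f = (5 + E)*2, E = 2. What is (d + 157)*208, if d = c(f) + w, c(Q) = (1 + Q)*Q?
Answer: 75296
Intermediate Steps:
f = 14 (f = (5 + 2)*2 = 7*2 = 14)
c(Q) = Q*(1 + Q)
w = -5 (w = -10 + 5 = -5)
d = 205 (d = 14*(1 + 14) - 5 = 14*15 - 5 = 210 - 5 = 205)
(d + 157)*208 = (205 + 157)*208 = 362*208 = 75296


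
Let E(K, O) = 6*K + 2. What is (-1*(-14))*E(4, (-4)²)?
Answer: 364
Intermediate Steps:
E(K, O) = 2 + 6*K
(-1*(-14))*E(4, (-4)²) = (-1*(-14))*(2 + 6*4) = 14*(2 + 24) = 14*26 = 364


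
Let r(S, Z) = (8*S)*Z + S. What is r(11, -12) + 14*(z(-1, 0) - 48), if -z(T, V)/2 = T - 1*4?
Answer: -1577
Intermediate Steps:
z(T, V) = 8 - 2*T (z(T, V) = -2*(T - 1*4) = -2*(T - 4) = -2*(-4 + T) = 8 - 2*T)
r(S, Z) = S + 8*S*Z (r(S, Z) = 8*S*Z + S = S + 8*S*Z)
r(11, -12) + 14*(z(-1, 0) - 48) = 11*(1 + 8*(-12)) + 14*((8 - 2*(-1)) - 48) = 11*(1 - 96) + 14*((8 + 2) - 48) = 11*(-95) + 14*(10 - 48) = -1045 + 14*(-38) = -1045 - 532 = -1577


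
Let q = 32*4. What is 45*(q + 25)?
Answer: 6885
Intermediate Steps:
q = 128
45*(q + 25) = 45*(128 + 25) = 45*153 = 6885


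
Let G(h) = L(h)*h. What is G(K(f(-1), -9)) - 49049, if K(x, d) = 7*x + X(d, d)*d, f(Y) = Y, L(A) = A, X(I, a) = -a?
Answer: -41305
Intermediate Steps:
K(x, d) = -d² + 7*x (K(x, d) = 7*x + (-d)*d = 7*x - d² = -d² + 7*x)
G(h) = h² (G(h) = h*h = h²)
G(K(f(-1), -9)) - 49049 = (-1*(-9)² + 7*(-1))² - 49049 = (-1*81 - 7)² - 49049 = (-81 - 7)² - 49049 = (-88)² - 49049 = 7744 - 49049 = -41305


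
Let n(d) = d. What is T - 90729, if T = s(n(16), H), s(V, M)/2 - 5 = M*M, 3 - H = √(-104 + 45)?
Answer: -90819 - 12*I*√59 ≈ -90819.0 - 92.174*I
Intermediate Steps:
H = 3 - I*√59 (H = 3 - √(-104 + 45) = 3 - √(-59) = 3 - I*√59 ≈ 3.0 - 7.6811*I)
s(V, M) = 10 + 2*M² (s(V, M) = 10 + 2*(M*M) = 10 + 2*M²)
T = 10 + 2*(3 - I*√59)² ≈ -90.0 - 92.174*I
T - 90729 = (-90 - 12*I*√59) - 90729 = -90819 - 12*I*√59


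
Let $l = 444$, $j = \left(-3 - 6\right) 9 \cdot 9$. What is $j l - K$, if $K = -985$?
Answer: $-322691$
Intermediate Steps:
$j = -729$ ($j = \left(-3 - 6\right) 9 \cdot 9 = \left(-9\right) 9 \cdot 9 = \left(-81\right) 9 = -729$)
$j l - K = \left(-729\right) 444 - -985 = -323676 + 985 = -322691$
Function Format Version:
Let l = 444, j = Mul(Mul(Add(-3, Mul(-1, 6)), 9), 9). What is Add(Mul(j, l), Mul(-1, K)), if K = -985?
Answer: -322691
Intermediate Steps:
j = -729 (j = Mul(Mul(Add(-3, -6), 9), 9) = Mul(Mul(-9, 9), 9) = Mul(-81, 9) = -729)
Add(Mul(j, l), Mul(-1, K)) = Add(Mul(-729, 444), Mul(-1, -985)) = Add(-323676, 985) = -322691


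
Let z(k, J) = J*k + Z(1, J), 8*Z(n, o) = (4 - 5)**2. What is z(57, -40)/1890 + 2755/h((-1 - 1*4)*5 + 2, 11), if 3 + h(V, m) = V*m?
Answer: -2895299/241920 ≈ -11.968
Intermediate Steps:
Z(n, o) = 1/8 (Z(n, o) = (4 - 5)**2/8 = (1/8)*(-1)**2 = (1/8)*1 = 1/8)
z(k, J) = 1/8 + J*k (z(k, J) = J*k + 1/8 = 1/8 + J*k)
h(V, m) = -3 + V*m
z(57, -40)/1890 + 2755/h((-1 - 1*4)*5 + 2, 11) = (1/8 - 40*57)/1890 + 2755/(-3 + ((-1 - 1*4)*5 + 2)*11) = (1/8 - 2280)*(1/1890) + 2755/(-3 + ((-1 - 4)*5 + 2)*11) = -18239/8*1/1890 + 2755/(-3 + (-5*5 + 2)*11) = -18239/15120 + 2755/(-3 + (-25 + 2)*11) = -18239/15120 + 2755/(-3 - 23*11) = -18239/15120 + 2755/(-3 - 253) = -18239/15120 + 2755/(-256) = -18239/15120 + 2755*(-1/256) = -18239/15120 - 2755/256 = -2895299/241920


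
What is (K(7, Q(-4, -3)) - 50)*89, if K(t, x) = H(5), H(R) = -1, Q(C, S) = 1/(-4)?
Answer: -4539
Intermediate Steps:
Q(C, S) = -1/4
K(t, x) = -1
(K(7, Q(-4, -3)) - 50)*89 = (-1 - 50)*89 = -51*89 = -4539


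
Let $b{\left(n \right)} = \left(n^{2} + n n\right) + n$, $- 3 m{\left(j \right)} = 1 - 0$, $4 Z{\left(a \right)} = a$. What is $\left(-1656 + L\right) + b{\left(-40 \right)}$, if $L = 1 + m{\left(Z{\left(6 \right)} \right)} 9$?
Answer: $1502$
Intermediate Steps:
$Z{\left(a \right)} = \frac{a}{4}$
$m{\left(j \right)} = - \frac{1}{3}$ ($m{\left(j \right)} = - \frac{1 - 0}{3} = - \frac{1 + 0}{3} = \left(- \frac{1}{3}\right) 1 = - \frac{1}{3}$)
$b{\left(n \right)} = n + 2 n^{2}$ ($b{\left(n \right)} = \left(n^{2} + n^{2}\right) + n = 2 n^{2} + n = n + 2 n^{2}$)
$L = -2$ ($L = 1 - 3 = -2$)
$\left(-1656 + L\right) + b{\left(-40 \right)} = \left(-1656 - 2\right) - 40 \left(1 + 2 \left(-40\right)\right) = -1658 - 40 \left(1 - 80\right) = -1658 - -3160 = -1658 + 3160 = 1502$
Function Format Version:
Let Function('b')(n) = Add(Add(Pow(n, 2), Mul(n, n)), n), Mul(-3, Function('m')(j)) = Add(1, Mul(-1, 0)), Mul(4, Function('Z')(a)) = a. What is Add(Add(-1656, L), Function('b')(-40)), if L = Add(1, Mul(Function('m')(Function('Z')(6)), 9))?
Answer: 1502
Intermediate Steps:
Function('Z')(a) = Mul(Rational(1, 4), a)
Function('m')(j) = Rational(-1, 3) (Function('m')(j) = Mul(Rational(-1, 3), Add(1, Mul(-1, 0))) = Mul(Rational(-1, 3), Add(1, 0)) = Mul(Rational(-1, 3), 1) = Rational(-1, 3))
Function('b')(n) = Add(n, Mul(2, Pow(n, 2))) (Function('b')(n) = Add(Add(Pow(n, 2), Pow(n, 2)), n) = Add(Mul(2, Pow(n, 2)), n) = Add(n, Mul(2, Pow(n, 2))))
L = -2 (L = Add(1, Mul(Rational(-1, 3), 9)) = Add(1, -3) = -2)
Add(Add(-1656, L), Function('b')(-40)) = Add(Add(-1656, -2), Mul(-40, Add(1, Mul(2, -40)))) = Add(-1658, Mul(-40, Add(1, -80))) = Add(-1658, Mul(-40, -79)) = Add(-1658, 3160) = 1502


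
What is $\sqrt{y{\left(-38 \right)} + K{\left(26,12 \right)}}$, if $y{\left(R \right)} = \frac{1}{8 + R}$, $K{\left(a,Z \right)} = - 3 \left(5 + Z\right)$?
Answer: $\frac{i \sqrt{45930}}{30} \approx 7.1438 i$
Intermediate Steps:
$K{\left(a,Z \right)} = -15 - 3 Z$
$\sqrt{y{\left(-38 \right)} + K{\left(26,12 \right)}} = \sqrt{\frac{1}{8 - 38} - 51} = \sqrt{\frac{1}{-30} - 51} = \sqrt{- \frac{1}{30} - 51} = \sqrt{- \frac{1531}{30}} = \frac{i \sqrt{45930}}{30}$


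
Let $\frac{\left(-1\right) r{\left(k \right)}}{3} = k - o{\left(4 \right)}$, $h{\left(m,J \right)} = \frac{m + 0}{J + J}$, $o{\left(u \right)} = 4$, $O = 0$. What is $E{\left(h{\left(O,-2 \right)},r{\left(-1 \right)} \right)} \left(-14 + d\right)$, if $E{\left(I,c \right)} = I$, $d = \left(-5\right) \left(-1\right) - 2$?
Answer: $0$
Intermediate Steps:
$h{\left(m,J \right)} = \frac{m}{2 J}$
$r{\left(k \right)} = 12 - 3 k$ ($r{\left(k \right)} = - 3 \left(k - 4\right) = - 3 \left(-4 + k\right) = 12 - 3 k$)
$d = 3$ ($d = 5 - 2 = 3$)
$E{\left(h{\left(O,-2 \right)},r{\left(-1 \right)} \right)} \left(-14 + d\right) = \frac{1}{2} \cdot 0 \frac{1}{-2} \left(-14 + 3\right) = \frac{1}{2} \cdot 0 \left(- \frac{1}{2}\right) \left(-11\right) = 0 \left(-11\right) = 0$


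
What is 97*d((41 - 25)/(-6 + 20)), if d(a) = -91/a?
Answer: -61789/8 ≈ -7723.6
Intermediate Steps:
97*d((41 - 25)/(-6 + 20)) = 97*(-91*(-6 + 20)/(41 - 25)) = 97*(-91/(16/14)) = 97*(-91/(16*(1/14))) = 97*(-91/8/7) = 97*(-91*7/8) = 97*(-637/8) = -61789/8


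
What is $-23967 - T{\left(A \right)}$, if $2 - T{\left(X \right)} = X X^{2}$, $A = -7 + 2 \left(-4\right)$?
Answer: $-27344$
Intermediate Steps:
$A = -15$ ($A = -7 - 8 = -15$)
$T{\left(X \right)} = 2 - X^{3}$ ($T{\left(X \right)} = 2 - X X^{2} = 2 - X^{3}$)
$-23967 - T{\left(A \right)} = -23967 - \left(2 - \left(-15\right)^{3}\right) = -23967 - \left(2 - -3375\right) = -23967 - \left(2 + 3375\right) = -23967 - 3377 = -27344$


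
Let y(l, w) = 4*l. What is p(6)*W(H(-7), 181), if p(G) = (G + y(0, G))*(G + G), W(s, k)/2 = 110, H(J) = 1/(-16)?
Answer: 15840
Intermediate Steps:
H(J) = -1/16
W(s, k) = 220 (W(s, k) = 2*110 = 220)
p(G) = 2*G² (p(G) = (G + 4*0)*(G + G) = (G + 0)*(2*G) = G*(2*G) = 2*G²)
p(6)*W(H(-7), 181) = (2*6²)*220 = (2*36)*220 = 72*220 = 15840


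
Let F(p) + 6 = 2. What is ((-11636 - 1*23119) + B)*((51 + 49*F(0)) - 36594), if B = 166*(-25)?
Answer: 1429330795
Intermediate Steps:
B = -4150
F(p) = -4 (F(p) = -6 + 2 = -4)
((-11636 - 1*23119) + B)*((51 + 49*F(0)) - 36594) = ((-11636 - 1*23119) - 4150)*((51 + 49*(-4)) - 36594) = ((-11636 - 23119) - 4150)*((51 - 196) - 36594) = (-34755 - 4150)*(-145 - 36594) = -38905*(-36739) = 1429330795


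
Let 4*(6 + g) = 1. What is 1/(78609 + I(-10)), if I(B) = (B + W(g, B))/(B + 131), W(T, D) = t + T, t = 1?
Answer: 484/38046697 ≈ 1.2721e-5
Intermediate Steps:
g = -23/4 (g = -6 + (1/4)*1 = -6 + 1/4 = -23/4 ≈ -5.7500)
W(T, D) = 1 + T
I(B) = (-19/4 + B)/(131 + B) (I(B) = (B + (1 - 23/4))/(B + 131) = (B - 19/4)/(131 + B) = (-19/4 + B)/(131 + B))
1/(78609 + I(-10)) = 1/(78609 + (-19/4 - 10)/(131 - 10)) = 1/(78609 - 59/4/121) = 1/(78609 + (1/121)*(-59/4)) = 1/(78609 - 59/484) = 1/(38046697/484) = 484/38046697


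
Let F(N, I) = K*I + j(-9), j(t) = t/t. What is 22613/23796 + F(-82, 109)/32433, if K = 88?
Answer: 320560819/257258556 ≈ 1.2461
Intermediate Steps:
j(t) = 1
F(N, I) = 1 + 88*I (F(N, I) = 88*I + 1 = 1 + 88*I)
22613/23796 + F(-82, 109)/32433 = 22613/23796 + (1 + 88*109)/32433 = 22613*(1/23796) + (1 + 9592)*(1/32433) = 22613/23796 + 9593*(1/32433) = 22613/23796 + 9593/32433 = 320560819/257258556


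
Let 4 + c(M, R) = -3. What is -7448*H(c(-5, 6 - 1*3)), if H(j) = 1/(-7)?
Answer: 1064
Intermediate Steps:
c(M, R) = -7 (c(M, R) = -4 - 3 = -7)
H(j) = -⅐
-7448*H(c(-5, 6 - 1*3)) = -7448*(-⅐) = 1064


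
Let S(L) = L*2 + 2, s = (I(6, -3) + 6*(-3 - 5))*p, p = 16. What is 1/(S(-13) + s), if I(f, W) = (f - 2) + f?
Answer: -1/632 ≈ -0.0015823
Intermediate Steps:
I(f, W) = -2 + 2*f (I(f, W) = (-2 + f) + f = -2 + 2*f)
s = -608 (s = ((-2 + 2*6) + 6*(-3 - 5))*16 = ((-2 + 12) + 6*(-8))*16 = (10 - 48)*16 = -38*16 = -608)
S(L) = 2 + 2*L (S(L) = 2*L + 2 = 2 + 2*L)
1/(S(-13) + s) = 1/((2 + 2*(-13)) - 608) = 1/((2 - 26) - 608) = 1/(-24 - 608) = 1/(-632) = -1/632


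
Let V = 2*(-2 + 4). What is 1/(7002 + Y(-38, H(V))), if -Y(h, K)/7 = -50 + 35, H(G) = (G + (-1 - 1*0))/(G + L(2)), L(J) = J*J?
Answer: 1/7107 ≈ 0.00014071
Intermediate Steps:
L(J) = J²
V = 4 (V = 2*2 = 4)
H(G) = (-1 + G)/(4 + G) (H(G) = (G + (-1 - 1*0))/(G + 2²) = (G + (-1 + 0))/(G + 4) = (G - 1)/(4 + G) = (-1 + G)/(4 + G))
Y(h, K) = 105 (Y(h, K) = -7*(-50 + 35) = -7*(-15) = 105)
1/(7002 + Y(-38, H(V))) = 1/(7002 + 105) = 1/7107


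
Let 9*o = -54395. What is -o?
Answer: 54395/9 ≈ 6043.9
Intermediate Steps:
o = -54395/9 (o = (⅑)*(-54395) = -54395/9 ≈ -6043.9)
-o = -1*(-54395/9) = 54395/9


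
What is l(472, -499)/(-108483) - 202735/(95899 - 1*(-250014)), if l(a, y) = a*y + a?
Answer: 19771875041/12508559993 ≈ 1.5807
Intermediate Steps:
l(a, y) = a + a*y
l(472, -499)/(-108483) - 202735/(95899 - 1*(-250014)) = (472*(1 - 499))/(-108483) - 202735/(95899 - 1*(-250014)) = (472*(-498))*(-1/108483) - 202735/(95899 + 250014) = -235056*(-1/108483) - 202735/345913 = 78352/36161 - 202735*1/345913 = 78352/36161 - 202735/345913 = 19771875041/12508559993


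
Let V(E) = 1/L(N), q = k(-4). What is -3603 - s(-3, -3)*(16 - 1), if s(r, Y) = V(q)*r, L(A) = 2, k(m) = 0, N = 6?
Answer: -7161/2 ≈ -3580.5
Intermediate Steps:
q = 0
V(E) = 1/2
s(r, Y) = r/2
-3603 - s(-3, -3)*(16 - 1) = -3603 - (1/2)*(-3)*(16 - 1) = -3603 - (-3)*15/2 = -3603 - 1*(-45/2) = -3603 + 45/2 = -7161/2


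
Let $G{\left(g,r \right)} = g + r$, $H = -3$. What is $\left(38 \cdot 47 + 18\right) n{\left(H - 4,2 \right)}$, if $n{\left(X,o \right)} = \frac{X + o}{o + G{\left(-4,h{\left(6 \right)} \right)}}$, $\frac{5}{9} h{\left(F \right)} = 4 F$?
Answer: $- \frac{22550}{103} \approx -218.93$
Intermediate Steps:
$h{\left(F \right)} = \frac{36 F}{5}$ ($h{\left(F \right)} = \frac{9 \cdot 4 F}{5} = \frac{36 F}{5}$)
$n{\left(X,o \right)} = \frac{X + o}{\frac{196}{5} + o}$ ($n{\left(X,o \right)} = \frac{X + o}{o + \left(-4 + \frac{36}{5} \cdot 6\right)} = \frac{X + o}{o + \left(-4 + \frac{216}{5}\right)} = \frac{X + o}{o + \frac{196}{5}} = \frac{X + o}{\frac{196}{5} + o}$)
$\left(38 \cdot 47 + 18\right) n{\left(H - 4,2 \right)} = \left(38 \cdot 47 + 18\right) \frac{5 \left(\left(-3 - 4\right) + 2\right)}{196 + 5 \cdot 2} = \left(1786 + 18\right) \frac{5 \left(\left(-3 - 4\right) + 2\right)}{196 + 10} = 1804 \frac{5 \left(-7 + 2\right)}{206} = 1804 \cdot 5 \cdot \frac{1}{206} \left(-5\right) = 1804 \left(- \frac{25}{206}\right) = - \frac{22550}{103}$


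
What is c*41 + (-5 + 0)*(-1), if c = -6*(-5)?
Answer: 1235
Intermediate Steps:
c = 30
c*41 + (-5 + 0)*(-1) = 30*41 + (-5 + 0)*(-1) = 1230 - 5*(-1) = 1230 + 5 = 1235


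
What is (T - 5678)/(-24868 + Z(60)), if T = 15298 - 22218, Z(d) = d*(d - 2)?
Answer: 6299/10694 ≈ 0.58902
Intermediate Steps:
Z(d) = d*(-2 + d)
T = -6920
(T - 5678)/(-24868 + Z(60)) = (-6920 - 5678)/(-24868 + 60*(-2 + 60)) = -12598/(-24868 + 60*58) = -12598/(-24868 + 3480) = -12598/(-21388) = -12598*(-1/21388) = 6299/10694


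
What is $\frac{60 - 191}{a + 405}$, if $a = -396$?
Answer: $- \frac{131}{9} \approx -14.556$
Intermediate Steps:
$\frac{60 - 191}{a + 405} = \frac{60 - 191}{-396 + 405} = - \frac{131}{9}$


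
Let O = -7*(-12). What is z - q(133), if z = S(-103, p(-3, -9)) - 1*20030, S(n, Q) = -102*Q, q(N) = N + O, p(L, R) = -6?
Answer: -19635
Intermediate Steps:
O = 84
q(N) = 84 + N (q(N) = N + 84 = 84 + N)
z = -19418 (z = -102*(-6) - 1*20030 = 612 - 20030 = -19418)
z - q(133) = -19418 - (84 + 133) = -19418 - 1*217 = -19418 - 217 = -19635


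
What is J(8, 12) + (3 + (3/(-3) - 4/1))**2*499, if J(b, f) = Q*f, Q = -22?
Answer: 1732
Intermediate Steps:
J(b, f) = -22*f
J(8, 12) + (3 + (3/(-3) - 4/1))**2*499 = -22*12 + (3 + (3/(-3) - 4/1))**2*499 = -264 + (3 + (3*(-1/3) - 4*1))**2*499 = -264 + (3 + (-1 - 4))**2*499 = -264 + (3 - 5)**2*499 = -264 + (-2)**2*499 = -264 + 4*499 = -264 + 1996 = 1732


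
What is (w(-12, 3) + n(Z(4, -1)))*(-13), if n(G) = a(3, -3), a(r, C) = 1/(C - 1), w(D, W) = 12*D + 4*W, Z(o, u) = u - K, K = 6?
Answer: 6877/4 ≈ 1719.3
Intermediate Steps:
Z(o, u) = -6 + u (Z(o, u) = u - 1*6 = u - 6 = -6 + u)
w(D, W) = 4*W + 12*D
a(r, C) = 1/(-1 + C)
n(G) = -1/4 (n(G) = 1/(-1 - 3) = 1/(-4) = -1/4)
(w(-12, 3) + n(Z(4, -1)))*(-13) = ((4*3 + 12*(-12)) - 1/4)*(-13) = ((12 - 144) - 1/4)*(-13) = (-132 - 1/4)*(-13) = -529/4*(-13) = 6877/4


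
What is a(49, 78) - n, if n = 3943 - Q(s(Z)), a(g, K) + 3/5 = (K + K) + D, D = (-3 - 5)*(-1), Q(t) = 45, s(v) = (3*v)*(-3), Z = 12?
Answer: -18673/5 ≈ -3734.6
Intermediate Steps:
s(v) = -9*v
D = 8 (D = -8*(-1) = 8)
a(g, K) = 37/5 + 2*K (a(g, K) = -3/5 + ((K + K) + 8) = -3/5 + (2*K + 8) = -3/5 + (8 + 2*K) = 37/5 + 2*K)
n = 3898 (n = 3943 - 1*45 = 3943 - 45 = 3898)
a(49, 78) - n = (37/5 + 2*78) - 1*3898 = (37/5 + 156) - 3898 = 817/5 - 3898 = -18673/5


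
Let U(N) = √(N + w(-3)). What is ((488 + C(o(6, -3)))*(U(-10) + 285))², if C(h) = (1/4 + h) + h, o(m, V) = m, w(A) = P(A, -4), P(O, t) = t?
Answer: 325168925211/16 + 1141140285*I*√14/8 ≈ 2.0323e+10 + 5.3372e+8*I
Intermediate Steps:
w(A) = -4
C(h) = ¼ + 2*h (C(h) = (¼ + h) + h = ¼ + 2*h)
U(N) = √(-4 + N) (U(N) = √(N - 4) = √(-4 + N))
((488 + C(o(6, -3)))*(U(-10) + 285))² = ((488 + (¼ + 2*6))*(√(-4 - 10) + 285))² = ((488 + (¼ + 12))*(√(-14) + 285))² = ((488 + 49/4)*(I*√14 + 285))² = (2001*(285 + I*√14)/4)² = (570285/4 + 2001*I*√14/4)²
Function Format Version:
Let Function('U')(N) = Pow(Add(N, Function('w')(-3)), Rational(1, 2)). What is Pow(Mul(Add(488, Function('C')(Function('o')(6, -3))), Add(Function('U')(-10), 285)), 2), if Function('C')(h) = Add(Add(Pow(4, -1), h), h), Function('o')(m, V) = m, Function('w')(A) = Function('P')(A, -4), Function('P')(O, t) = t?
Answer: Add(Rational(325168925211, 16), Mul(Rational(1141140285, 8), I, Pow(14, Rational(1, 2)))) ≈ Add(2.0323e+10, Mul(5.3372e+8, I))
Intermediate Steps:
Function('w')(A) = -4
Function('C')(h) = Add(Rational(1, 4), Mul(2, h)) (Function('C')(h) = Add(Add(Rational(1, 4), h), h) = Add(Rational(1, 4), Mul(2, h)))
Function('U')(N) = Pow(Add(-4, N), Rational(1, 2)) (Function('U')(N) = Pow(Add(N, -4), Rational(1, 2)) = Pow(Add(-4, N), Rational(1, 2)))
Pow(Mul(Add(488, Function('C')(Function('o')(6, -3))), Add(Function('U')(-10), 285)), 2) = Pow(Mul(Add(488, Add(Rational(1, 4), Mul(2, 6))), Add(Pow(Add(-4, -10), Rational(1, 2)), 285)), 2) = Pow(Mul(Add(488, Add(Rational(1, 4), 12)), Add(Pow(-14, Rational(1, 2)), 285)), 2) = Pow(Mul(Add(488, Rational(49, 4)), Add(Mul(I, Pow(14, Rational(1, 2))), 285)), 2) = Pow(Mul(Rational(2001, 4), Add(285, Mul(I, Pow(14, Rational(1, 2))))), 2) = Pow(Add(Rational(570285, 4), Mul(Rational(2001, 4), I, Pow(14, Rational(1, 2)))), 2)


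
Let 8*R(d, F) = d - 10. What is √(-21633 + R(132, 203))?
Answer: I*√86471/2 ≈ 147.03*I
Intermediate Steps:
R(d, F) = -5/4 + d/8 (R(d, F) = (d - 10)/8 = (-10 + d)/8 = -5/4 + d/8)
√(-21633 + R(132, 203)) = √(-21633 + (-5/4 + (⅛)*132)) = √(-21633 + (-5/4 + 33/2)) = √(-21633 + 61/4) = √(-86471/4) = I*√86471/2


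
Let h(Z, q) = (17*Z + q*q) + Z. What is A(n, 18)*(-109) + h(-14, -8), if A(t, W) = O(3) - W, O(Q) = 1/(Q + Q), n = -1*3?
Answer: 10535/6 ≈ 1755.8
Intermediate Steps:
n = -3
O(Q) = 1/(2*Q)
h(Z, q) = q**2 + 18*Z (h(Z, q) = (17*Z + q**2) + Z = (q**2 + 17*Z) + Z = q**2 + 18*Z)
A(t, W) = 1/6 - W (A(t, W) = (1/2)/3 - W = (1/2)*(1/3) - W = 1/6 - W)
A(n, 18)*(-109) + h(-14, -8) = (1/6 - 1*18)*(-109) + ((-8)**2 + 18*(-14)) = (1/6 - 18)*(-109) + (64 - 252) = -107/6*(-109) - 188 = 11663/6 - 188 = 10535/6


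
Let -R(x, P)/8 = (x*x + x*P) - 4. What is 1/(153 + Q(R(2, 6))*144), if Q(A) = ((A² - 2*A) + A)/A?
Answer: -1/13815 ≈ -7.2385e-5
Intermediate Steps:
R(x, P) = 32 - 8*x² - 8*P*x (R(x, P) = -8*((x*x + x*P) - 4) = -8*((x² + P*x) - 4) = -8*(-4 + x² + P*x) = 32 - 8*x² - 8*P*x)
Q(A) = (A² - A)/A
1/(153 + Q(R(2, 6))*144) = 1/(153 + (-1 + (32 - 8*2² - 8*6*2))*144) = 1/(153 + (-1 + (32 - 8*4 - 96))*144) = 1/(153 + (-1 + (32 - 32 - 96))*144) = 1/(153 + (-1 - 96)*144) = 1/(153 - 97*144) = 1/(153 - 13968) = 1/(-13815) = -1/13815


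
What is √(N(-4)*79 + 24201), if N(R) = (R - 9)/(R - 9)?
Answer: 2*√6070 ≈ 155.82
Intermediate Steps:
N(R) = 1 (N(R) = (-9 + R)/(-9 + R) = 1)
√(N(-4)*79 + 24201) = √(1*79 + 24201) = √(79 + 24201) = √24280 = 2*√6070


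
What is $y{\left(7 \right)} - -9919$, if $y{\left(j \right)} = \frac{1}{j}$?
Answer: $\frac{69434}{7} \approx 9919.1$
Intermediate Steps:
$y{\left(7 \right)} - -9919 = \frac{1}{7} - -9919 = \frac{1}{7} + 9919 = \frac{69434}{7}$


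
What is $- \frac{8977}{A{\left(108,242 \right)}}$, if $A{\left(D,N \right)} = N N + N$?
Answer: $- \frac{8977}{58806} \approx -0.15265$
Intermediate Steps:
$A{\left(D,N \right)} = N + N^{2}$ ($A{\left(D,N \right)} = N^{2} + N = N + N^{2}$)
$- \frac{8977}{A{\left(108,242 \right)}} = - \frac{8977}{242 \left(1 + 242\right)} = - \frac{8977}{242 \cdot 243} = - \frac{8977}{58806}$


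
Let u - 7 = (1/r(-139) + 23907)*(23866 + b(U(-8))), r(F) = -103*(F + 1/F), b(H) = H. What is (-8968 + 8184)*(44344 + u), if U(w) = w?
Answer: -445008447375803808/995083 ≈ -4.4721e+11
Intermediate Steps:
r(F) = -103*F - 103/F
u = 567568689569810/995083 (u = 7 + (1/(-103*(-139) - 103/(-139)) + 23907)*(23866 - 8) = 7 + (1/(14317 - 103*(-1/139)) + 23907)*23858 = 7 + (1/(14317 + 103/139) + 23907)*23858 = 7 + (1/(1990166/139) + 23907)*23858 = 7 + (139/1990166 + 23907)*23858 = 7 + (47578898701/1990166)*23858 = 7 + 567568682604229/995083 = 567568689569810/995083 ≈ 5.7037e+8)
(-8968 + 8184)*(44344 + u) = (-8968 + 8184)*(44344 + 567568689569810/995083) = -784*567612815530362/995083 = -445008447375803808/995083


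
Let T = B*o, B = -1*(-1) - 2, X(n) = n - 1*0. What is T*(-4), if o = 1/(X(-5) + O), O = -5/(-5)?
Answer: -1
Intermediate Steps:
O = 1 (O = -5*(-⅕) = 1)
X(n) = n (X(n) = n + 0 = n)
B = -1 (B = 1 - 2 = -1)
o = -¼ (o = 1/(-5 + 1) = 1/(-4) = -¼ ≈ -0.25000)
T = ¼ (T = -1*(-¼) = ¼ ≈ 0.25000)
T*(-4) = (¼)*(-4) = -1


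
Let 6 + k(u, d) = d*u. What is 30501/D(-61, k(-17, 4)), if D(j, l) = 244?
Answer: 30501/244 ≈ 125.00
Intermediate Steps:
k(u, d) = -6 + d*u
30501/D(-61, k(-17, 4)) = 30501/244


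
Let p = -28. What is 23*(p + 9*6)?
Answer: 598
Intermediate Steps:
23*(p + 9*6) = 23*(-28 + 9*6) = 23*(-28 + 54) = 23*26 = 598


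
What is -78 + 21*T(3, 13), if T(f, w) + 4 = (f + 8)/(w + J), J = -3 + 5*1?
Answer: -733/5 ≈ -146.60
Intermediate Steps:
J = 2 (J = -3 + 5 = 2)
T(f, w) = -4 + (8 + f)/(2 + w) (T(f, w) = -4 + (f + 8)/(w + 2) = -4 + (8 + f)/(2 + w))
-78 + 21*T(3, 13) = -78 + 21*((3 - 4*13)/(2 + 13)) = -78 + 21*((3 - 52)/15) = -78 + 21*((1/15)*(-49)) = -78 + 21*(-49/15) = -78 - 343/5 = -733/5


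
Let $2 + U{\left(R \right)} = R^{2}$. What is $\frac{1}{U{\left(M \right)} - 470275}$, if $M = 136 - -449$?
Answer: $- \frac{1}{128052} \approx -7.8093 \cdot 10^{-6}$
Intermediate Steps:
$M = 585$ ($M = 136 + 449 = 585$)
$U{\left(R \right)} = -2 + R^{2}$
$\frac{1}{U{\left(M \right)} - 470275} = \frac{1}{\left(-2 + 585^{2}\right) - 470275} = \frac{1}{\left(-2 + 342225\right) - 470275} = \frac{1}{342223 - 470275} = \frac{1}{-128052} = - \frac{1}{128052}$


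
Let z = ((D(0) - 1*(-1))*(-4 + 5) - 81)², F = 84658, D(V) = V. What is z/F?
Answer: 3200/42329 ≈ 0.075598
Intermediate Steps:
z = 6400 (z = ((0 - 1*(-1))*(-4 + 5) - 81)² = ((0 + 1)*1 - 81)² = (1*1 - 81)² = (1 - 81)² = (-80)² = 6400)
z/F = 6400/84658 = 6400*(1/84658) = 3200/42329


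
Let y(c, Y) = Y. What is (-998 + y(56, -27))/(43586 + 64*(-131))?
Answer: -1025/35202 ≈ -0.029118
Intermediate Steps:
(-998 + y(56, -27))/(43586 + 64*(-131)) = (-998 - 27)/(43586 + 64*(-131)) = -1025/(43586 - 8384) = -1025/35202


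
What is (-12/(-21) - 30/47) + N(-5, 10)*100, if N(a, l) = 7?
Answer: 230278/329 ≈ 699.93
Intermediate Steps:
(-12/(-21) - 30/47) + N(-5, 10)*100 = (-12/(-21) - 30/47) + 7*100 = (-12*(-1/21) - 30*1/47) + 700 = (4/7 - 30/47) + 700 = -22/329 + 700 = 230278/329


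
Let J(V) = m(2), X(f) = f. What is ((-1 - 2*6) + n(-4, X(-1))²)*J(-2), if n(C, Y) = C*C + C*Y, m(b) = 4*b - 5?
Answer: 1161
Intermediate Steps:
m(b) = -5 + 4*b
J(V) = 3 (J(V) = -5 + 4*2 = -5 + 8 = 3)
n(C, Y) = C² + C*Y
((-1 - 2*6) + n(-4, X(-1))²)*J(-2) = ((-1 - 2*6) + (-4*(-4 - 1))²)*3 = ((-1 - 12) + (-4*(-5))²)*3 = (-13 + 20²)*3 = (-13 + 400)*3 = 387*3 = 1161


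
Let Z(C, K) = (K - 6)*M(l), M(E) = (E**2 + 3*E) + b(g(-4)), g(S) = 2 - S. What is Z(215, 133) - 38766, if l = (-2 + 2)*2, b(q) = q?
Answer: -38004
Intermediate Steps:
l = 0 (l = 0*2 = 0)
M(E) = 6 + E**2 + 3*E (M(E) = (E**2 + 3*E) + (2 - 1*(-4)) = (E**2 + 3*E) + (2 + 4) = (E**2 + 3*E) + 6 = 6 + E**2 + 3*E)
Z(C, K) = -36 + 6*K (Z(C, K) = (K - 6)*(6 + 0**2 + 3*0) = (-6 + K)*(6 + 0 + 0) = (-6 + K)*6 = -36 + 6*K)
Z(215, 133) - 38766 = (-36 + 6*133) - 38766 = (-36 + 798) - 38766 = 762 - 38766 = -38004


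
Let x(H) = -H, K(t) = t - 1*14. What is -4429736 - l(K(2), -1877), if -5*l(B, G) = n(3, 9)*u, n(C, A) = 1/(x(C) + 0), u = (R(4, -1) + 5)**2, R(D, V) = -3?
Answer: -66446044/15 ≈ -4.4297e+6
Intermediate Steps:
u = 4 (u = (-3 + 5)**2 = 2**2 = 4)
K(t) = -14 + t (K(t) = t - 14 = -14 + t)
n(C, A) = -1/C (n(C, A) = 1/(-C + 0) = 1/(-C) = -1/C)
l(B, G) = 4/15 (l(B, G) = -(-1/3)*4/5 = -(-1*1/3)*4/5 = -(-1)*4/15 = -1/5*(-4/3) = 4/15)
-4429736 - l(K(2), -1877) = -4429736 - 1*4/15 = -4429736 - 4/15 = -66446044/15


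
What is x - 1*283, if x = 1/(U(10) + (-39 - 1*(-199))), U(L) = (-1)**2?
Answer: -45562/161 ≈ -282.99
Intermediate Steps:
U(L) = 1
x = 1/161 (x = 1/(1 + (-39 - 1*(-199))) = 1/(1 + (-39 + 199)) = 1/(1 + 160) = 1/161 ≈ 0.0062112)
x - 1*283 = 1/161 - 1*283 = 1/161 - 283 = -45562/161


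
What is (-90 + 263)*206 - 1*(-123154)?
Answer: 158792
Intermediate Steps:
(-90 + 263)*206 - 1*(-123154) = 173*206 + 123154 = 35638 + 123154 = 158792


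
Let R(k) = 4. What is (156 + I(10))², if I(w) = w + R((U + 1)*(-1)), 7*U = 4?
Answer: 28900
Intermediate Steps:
U = 4/7 (U = (⅐)*4 = 4/7 ≈ 0.57143)
I(w) = 4 + w (I(w) = w + 4 = 4 + w)
(156 + I(10))² = (156 + (4 + 10))² = (156 + 14)² = 170² = 28900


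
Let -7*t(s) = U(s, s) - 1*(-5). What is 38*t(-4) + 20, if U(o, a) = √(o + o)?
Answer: -50/7 - 76*I*√2/7 ≈ -7.1429 - 15.354*I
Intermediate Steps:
U(o, a) = √2*√o (U(o, a) = √(2*o) = √2*√o)
t(s) = -5/7 - √2*√s/7 (t(s) = -(√2*√s - 1*(-5))/7 = -(√2*√s + 5)/7 = -(5 + √2*√s)/7 = -5/7 - √2*√s/7)
38*t(-4) + 20 = 38*(-5/7 - √2*√(-4)/7) + 20 = 38*(-5/7 - √2*2*I/7) + 20 = 38*(-5/7 - 2*I*√2/7) + 20 = (-190/7 - 76*I*√2/7) + 20 = -50/7 - 76*I*√2/7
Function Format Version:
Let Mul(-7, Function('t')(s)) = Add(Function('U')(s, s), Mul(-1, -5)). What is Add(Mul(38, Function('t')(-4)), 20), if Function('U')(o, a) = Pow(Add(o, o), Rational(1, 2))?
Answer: Add(Rational(-50, 7), Mul(Rational(-76, 7), I, Pow(2, Rational(1, 2)))) ≈ Add(-7.1429, Mul(-15.354, I))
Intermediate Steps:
Function('U')(o, a) = Mul(Pow(2, Rational(1, 2)), Pow(o, Rational(1, 2))) (Function('U')(o, a) = Pow(Mul(2, o), Rational(1, 2)) = Mul(Pow(2, Rational(1, 2)), Pow(o, Rational(1, 2))))
Function('t')(s) = Add(Rational(-5, 7), Mul(Rational(-1, 7), Pow(2, Rational(1, 2)), Pow(s, Rational(1, 2)))) (Function('t')(s) = Mul(Rational(-1, 7), Add(Mul(Pow(2, Rational(1, 2)), Pow(s, Rational(1, 2))), Mul(-1, -5))) = Mul(Rational(-1, 7), Add(Mul(Pow(2, Rational(1, 2)), Pow(s, Rational(1, 2))), 5)) = Mul(Rational(-1, 7), Add(5, Mul(Pow(2, Rational(1, 2)), Pow(s, Rational(1, 2))))) = Add(Rational(-5, 7), Mul(Rational(-1, 7), Pow(2, Rational(1, 2)), Pow(s, Rational(1, 2)))))
Add(Mul(38, Function('t')(-4)), 20) = Add(Mul(38, Add(Rational(-5, 7), Mul(Rational(-1, 7), Pow(2, Rational(1, 2)), Pow(-4, Rational(1, 2))))), 20) = Add(Mul(38, Add(Rational(-5, 7), Mul(Rational(-1, 7), Pow(2, Rational(1, 2)), Mul(2, I)))), 20) = Add(Mul(38, Add(Rational(-5, 7), Mul(Rational(-2, 7), I, Pow(2, Rational(1, 2))))), 20) = Add(Add(Rational(-190, 7), Mul(Rational(-76, 7), I, Pow(2, Rational(1, 2)))), 20) = Add(Rational(-50, 7), Mul(Rational(-76, 7), I, Pow(2, Rational(1, 2))))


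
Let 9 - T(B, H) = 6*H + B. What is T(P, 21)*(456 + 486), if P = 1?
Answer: -111156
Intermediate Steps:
T(B, H) = 9 - B - 6*H (T(B, H) = 9 - (6*H + B) = 9 - (B + 6*H) = 9 + (-B - 6*H) = 9 - B - 6*H)
T(P, 21)*(456 + 486) = (9 - 1*1 - 6*21)*(456 + 486) = (9 - 1 - 126)*942 = -118*942 = -111156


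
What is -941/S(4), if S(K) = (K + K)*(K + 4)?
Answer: -941/64 ≈ -14.703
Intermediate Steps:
S(K) = 2*K*(4 + K) (S(K) = (2*K)*(4 + K) = 2*K*(4 + K))
-941/S(4) = -941*1/(8*(4 + 4)) = -941/(2*4*8) = -941/64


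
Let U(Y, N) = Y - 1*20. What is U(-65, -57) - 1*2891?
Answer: -2976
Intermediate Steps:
U(Y, N) = -20 + Y (U(Y, N) = Y - 20 = -20 + Y)
U(-65, -57) - 1*2891 = (-20 - 65) - 1*2891 = -85 - 2891 = -2976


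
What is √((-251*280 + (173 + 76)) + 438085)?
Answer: √368054 ≈ 606.67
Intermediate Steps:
√((-251*280 + (173 + 76)) + 438085) = √((-70280 + 249) + 438085) = √(-70031 + 438085) = √368054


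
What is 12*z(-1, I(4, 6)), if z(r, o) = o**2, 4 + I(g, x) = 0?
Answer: 192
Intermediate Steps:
I(g, x) = -4 (I(g, x) = -4 + 0 = -4)
12*z(-1, I(4, 6)) = 12*(-4)**2 = 12*16 = 192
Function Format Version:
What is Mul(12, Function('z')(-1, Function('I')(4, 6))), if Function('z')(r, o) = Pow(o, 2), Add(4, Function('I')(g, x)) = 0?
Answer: 192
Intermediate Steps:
Function('I')(g, x) = -4 (Function('I')(g, x) = Add(-4, 0) = -4)
Mul(12, Function('z')(-1, Function('I')(4, 6))) = Mul(12, Pow(-4, 2)) = Mul(12, 16) = 192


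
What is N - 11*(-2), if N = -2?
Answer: 20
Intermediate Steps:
N - 11*(-2) = -2 - 11*(-2) = -2 + 22 = 20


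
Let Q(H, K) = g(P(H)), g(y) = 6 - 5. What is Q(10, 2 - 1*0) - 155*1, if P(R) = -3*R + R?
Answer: -154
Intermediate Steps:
P(R) = -2*R
g(y) = 1
Q(H, K) = 1
Q(10, 2 - 1*0) - 155*1 = 1 - 155*1 = 1 - 155 = -154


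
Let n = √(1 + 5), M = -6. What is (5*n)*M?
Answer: -30*√6 ≈ -73.485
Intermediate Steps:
n = √6 ≈ 2.4495
(5*n)*M = (5*√6)*(-6) = -30*√6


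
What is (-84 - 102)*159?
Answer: -29574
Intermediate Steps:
(-84 - 102)*159 = -186*159 = -29574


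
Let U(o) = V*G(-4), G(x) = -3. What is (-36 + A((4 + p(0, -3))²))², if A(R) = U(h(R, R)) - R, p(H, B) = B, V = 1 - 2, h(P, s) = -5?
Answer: 1156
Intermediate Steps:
V = -1
U(o) = 3 (U(o) = -1*(-3) = 3)
A(R) = 3 - R
(-36 + A((4 + p(0, -3))²))² = (-36 + (3 - (4 - 3)²))² = (-36 + (3 - 1*1²))² = (-36 + (3 - 1*1))² = (-36 + (3 - 1))² = (-36 + 2)² = (-34)² = 1156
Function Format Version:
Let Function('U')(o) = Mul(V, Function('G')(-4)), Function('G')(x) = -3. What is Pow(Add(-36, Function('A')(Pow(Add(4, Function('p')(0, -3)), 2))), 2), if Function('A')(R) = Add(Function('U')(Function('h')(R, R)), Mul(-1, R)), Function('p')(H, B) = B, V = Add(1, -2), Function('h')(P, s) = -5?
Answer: 1156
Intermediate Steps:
V = -1
Function('U')(o) = 3 (Function('U')(o) = Mul(-1, -3) = 3)
Function('A')(R) = Add(3, Mul(-1, R))
Pow(Add(-36, Function('A')(Pow(Add(4, Function('p')(0, -3)), 2))), 2) = Pow(Add(-36, Add(3, Mul(-1, Pow(Add(4, -3), 2)))), 2) = Pow(Add(-36, Add(3, Mul(-1, Pow(1, 2)))), 2) = Pow(Add(-36, Add(3, Mul(-1, 1))), 2) = Pow(Add(-36, Add(3, -1)), 2) = Pow(Add(-36, 2), 2) = Pow(-34, 2) = 1156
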